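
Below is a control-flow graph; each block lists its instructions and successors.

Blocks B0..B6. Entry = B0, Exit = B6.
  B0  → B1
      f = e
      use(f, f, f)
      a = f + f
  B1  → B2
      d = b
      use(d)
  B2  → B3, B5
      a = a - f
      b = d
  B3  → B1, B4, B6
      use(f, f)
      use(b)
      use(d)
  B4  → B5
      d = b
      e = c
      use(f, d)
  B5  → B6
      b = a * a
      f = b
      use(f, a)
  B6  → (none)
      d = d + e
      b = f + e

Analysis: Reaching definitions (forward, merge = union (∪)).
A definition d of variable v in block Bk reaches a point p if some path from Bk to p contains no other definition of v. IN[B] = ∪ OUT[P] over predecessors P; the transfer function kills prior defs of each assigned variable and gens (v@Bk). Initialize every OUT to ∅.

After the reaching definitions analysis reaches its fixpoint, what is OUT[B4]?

Answer: {a@B2, b@B2, d@B4, e@B4, f@B0}

Trace:
Converged values:
  B0:  IN={}  OUT={a@B0, f@B0}
  B1:  IN={a@B0, a@B2, b@B2, d@B1, f@B0}  OUT={a@B0, a@B2, b@B2, d@B1, f@B0}
  B2:  IN={a@B0, a@B2, b@B2, d@B1, f@B0}  OUT={a@B2, b@B2, d@B1, f@B0}
  B3:  IN={a@B2, b@B2, d@B1, f@B0}  OUT={a@B2, b@B2, d@B1, f@B0}
  B4:  IN={a@B2, b@B2, d@B1, f@B0}  OUT={a@B2, b@B2, d@B4, e@B4, f@B0}
  B5:  IN={a@B2, b@B2, d@B1, d@B4, e@B4, f@B0}  OUT={a@B2, b@B5, d@B1, d@B4, e@B4, f@B5}
  B6:  IN={a@B2, b@B2, b@B5, d@B1, d@B4, e@B4, f@B0, f@B5}  OUT={a@B2, b@B6, d@B6, e@B4, f@B0, f@B5}

Merge at B4: IN[B4] = OUT[B3] = {a@B2, b@B2, d@B1, f@B0}
Applying B4's transfer function to that IN value gives OUT[B4] (row B4 above).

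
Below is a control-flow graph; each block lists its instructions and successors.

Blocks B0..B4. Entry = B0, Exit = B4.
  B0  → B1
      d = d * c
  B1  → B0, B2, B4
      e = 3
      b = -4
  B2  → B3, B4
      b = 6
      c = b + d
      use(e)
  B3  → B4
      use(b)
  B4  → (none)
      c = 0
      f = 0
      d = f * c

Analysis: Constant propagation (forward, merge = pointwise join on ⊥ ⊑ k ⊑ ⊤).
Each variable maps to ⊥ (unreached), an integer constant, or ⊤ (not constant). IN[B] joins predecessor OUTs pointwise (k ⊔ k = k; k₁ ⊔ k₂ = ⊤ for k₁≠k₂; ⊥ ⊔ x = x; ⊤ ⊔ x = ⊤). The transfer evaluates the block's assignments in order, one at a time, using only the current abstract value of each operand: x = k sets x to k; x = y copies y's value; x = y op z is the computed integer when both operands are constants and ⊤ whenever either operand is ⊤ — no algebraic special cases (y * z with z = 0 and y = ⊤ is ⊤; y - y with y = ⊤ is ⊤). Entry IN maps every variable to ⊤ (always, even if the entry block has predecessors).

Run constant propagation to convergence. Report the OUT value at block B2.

Answer: {a: ⊤, b: 6, c: ⊤, d: ⊤, e: 3, f: ⊤}

Working:
Fixpoint table:
  B0: | IN=(all ⊤) | OUT=(all ⊤)
  B1: | IN=(all ⊤) | OUT={b:-4, e:3; rest ⊤}
  B2: | IN={b:-4, e:3; rest ⊤} | OUT={b:6, e:3; rest ⊤}
  B3: | IN={b:6, e:3; rest ⊤} | OUT={b:6, e:3; rest ⊤}
  B4: | IN={e:3; rest ⊤} | OUT={c:0, d:0, e:3, f:0; rest ⊤}

Merge at B2: IN[B2] = OUT[B1] = {a: ⊤, b: -4, c: ⊤, d: ⊤, e: 3, f: ⊤}
Applying B2's transfer function to that IN value gives OUT[B2] (row B2 above).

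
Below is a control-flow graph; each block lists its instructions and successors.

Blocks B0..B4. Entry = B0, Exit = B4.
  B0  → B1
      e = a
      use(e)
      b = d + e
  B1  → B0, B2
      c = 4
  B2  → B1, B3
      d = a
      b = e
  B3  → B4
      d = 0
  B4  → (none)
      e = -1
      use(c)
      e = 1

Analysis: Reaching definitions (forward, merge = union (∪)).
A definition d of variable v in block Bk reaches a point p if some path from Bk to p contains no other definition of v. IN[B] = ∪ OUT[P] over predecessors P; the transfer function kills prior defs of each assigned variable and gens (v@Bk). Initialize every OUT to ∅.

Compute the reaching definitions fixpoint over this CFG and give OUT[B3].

Fixpoint table:
  B0: | IN={b@B0, b@B2, c@B1, d@B2, e@B0} | OUT={b@B0, c@B1, d@B2, e@B0}
  B1: | IN={b@B0, b@B2, c@B1, d@B2, e@B0} | OUT={b@B0, b@B2, c@B1, d@B2, e@B0}
  B2: | IN={b@B0, b@B2, c@B1, d@B2, e@B0} | OUT={b@B2, c@B1, d@B2, e@B0}
  B3: | IN={b@B2, c@B1, d@B2, e@B0} | OUT={b@B2, c@B1, d@B3, e@B0}
  B4: | IN={b@B2, c@B1, d@B3, e@B0} | OUT={b@B2, c@B1, d@B3, e@B4}

Merge at B3: IN[B3] = OUT[B2] = {b@B2, c@B1, d@B2, e@B0}
Applying B3's transfer function to that IN value gives OUT[B3] (row B3 above).

Answer: {b@B2, c@B1, d@B3, e@B0}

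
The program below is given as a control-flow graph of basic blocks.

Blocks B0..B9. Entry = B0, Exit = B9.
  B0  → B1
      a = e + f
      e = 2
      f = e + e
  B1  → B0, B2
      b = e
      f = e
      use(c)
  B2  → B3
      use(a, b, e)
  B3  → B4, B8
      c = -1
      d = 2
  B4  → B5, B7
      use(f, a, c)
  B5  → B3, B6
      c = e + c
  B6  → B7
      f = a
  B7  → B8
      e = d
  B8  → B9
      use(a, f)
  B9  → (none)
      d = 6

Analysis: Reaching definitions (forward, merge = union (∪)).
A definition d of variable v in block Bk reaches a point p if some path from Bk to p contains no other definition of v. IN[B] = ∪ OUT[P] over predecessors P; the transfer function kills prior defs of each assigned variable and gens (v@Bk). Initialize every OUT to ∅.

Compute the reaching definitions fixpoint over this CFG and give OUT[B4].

Answer: {a@B0, b@B1, c@B3, d@B3, e@B0, f@B1}

Derivation:
Per-block solution:
  B0:   IN={a@B0, b@B1, e@B0, f@B1}   OUT={a@B0, b@B1, e@B0, f@B0}
  B1:   IN={a@B0, b@B1, e@B0, f@B0}   OUT={a@B0, b@B1, e@B0, f@B1}
  B2:   IN={a@B0, b@B1, e@B0, f@B1}   OUT={a@B0, b@B1, e@B0, f@B1}
  B3:   IN={a@B0, b@B1, c@B5, d@B3, e@B0, f@B1}   OUT={a@B0, b@B1, c@B3, d@B3, e@B0, f@B1}
  B4:   IN={a@B0, b@B1, c@B3, d@B3, e@B0, f@B1}   OUT={a@B0, b@B1, c@B3, d@B3, e@B0, f@B1}
  B5:   IN={a@B0, b@B1, c@B3, d@B3, e@B0, f@B1}   OUT={a@B0, b@B1, c@B5, d@B3, e@B0, f@B1}
  B6:   IN={a@B0, b@B1, c@B5, d@B3, e@B0, f@B1}   OUT={a@B0, b@B1, c@B5, d@B3, e@B0, f@B6}
  B7:   IN={a@B0, b@B1, c@B3, c@B5, d@B3, e@B0, f@B1, f@B6}   OUT={a@B0, b@B1, c@B3, c@B5, d@B3, e@B7, f@B1, f@B6}
  B8:   IN={a@B0, b@B1, c@B3, c@B5, d@B3, e@B0, e@B7, f@B1, f@B6}   OUT={a@B0, b@B1, c@B3, c@B5, d@B3, e@B0, e@B7, f@B1, f@B6}
  B9:   IN={a@B0, b@B1, c@B3, c@B5, d@B3, e@B0, e@B7, f@B1, f@B6}   OUT={a@B0, b@B1, c@B3, c@B5, d@B9, e@B0, e@B7, f@B1, f@B6}

Merge at B4: IN[B4] = OUT[B3] = {a@B0, b@B1, c@B3, d@B3, e@B0, f@B1}
Applying B4's transfer function to that IN value gives OUT[B4] (row B4 above).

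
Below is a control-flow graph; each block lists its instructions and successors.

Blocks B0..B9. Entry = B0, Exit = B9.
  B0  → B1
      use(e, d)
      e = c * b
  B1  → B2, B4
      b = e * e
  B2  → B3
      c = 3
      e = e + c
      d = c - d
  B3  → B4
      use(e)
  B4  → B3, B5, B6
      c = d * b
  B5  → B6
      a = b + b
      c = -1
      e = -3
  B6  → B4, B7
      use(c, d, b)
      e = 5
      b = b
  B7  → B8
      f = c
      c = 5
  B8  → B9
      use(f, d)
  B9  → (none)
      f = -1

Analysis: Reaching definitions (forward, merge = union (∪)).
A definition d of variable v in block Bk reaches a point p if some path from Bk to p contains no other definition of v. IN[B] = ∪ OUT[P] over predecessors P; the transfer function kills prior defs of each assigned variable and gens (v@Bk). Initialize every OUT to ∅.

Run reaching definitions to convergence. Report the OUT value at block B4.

Answer: {a@B5, b@B1, b@B6, c@B4, d@B2, e@B0, e@B2, e@B6}

Working:
Converged values:
  B0:  IN={}  OUT={e@B0}
  B1:  IN={e@B0}  OUT={b@B1, e@B0}
  B2:  IN={b@B1, e@B0}  OUT={b@B1, c@B2, d@B2, e@B2}
  B3:  IN={a@B5, b@B1, b@B6, c@B2, c@B4, d@B2, e@B0, e@B2, e@B6}  OUT={a@B5, b@B1, b@B6, c@B2, c@B4, d@B2, e@B0, e@B2, e@B6}
  B4:  IN={a@B5, b@B1, b@B6, c@B2, c@B4, c@B5, d@B2, e@B0, e@B2, e@B6}  OUT={a@B5, b@B1, b@B6, c@B4, d@B2, e@B0, e@B2, e@B6}
  B5:  IN={a@B5, b@B1, b@B6, c@B4, d@B2, e@B0, e@B2, e@B6}  OUT={a@B5, b@B1, b@B6, c@B5, d@B2, e@B5}
  B6:  IN={a@B5, b@B1, b@B6, c@B4, c@B5, d@B2, e@B0, e@B2, e@B5, e@B6}  OUT={a@B5, b@B6, c@B4, c@B5, d@B2, e@B6}
  B7:  IN={a@B5, b@B6, c@B4, c@B5, d@B2, e@B6}  OUT={a@B5, b@B6, c@B7, d@B2, e@B6, f@B7}
  B8:  IN={a@B5, b@B6, c@B7, d@B2, e@B6, f@B7}  OUT={a@B5, b@B6, c@B7, d@B2, e@B6, f@B7}
  B9:  IN={a@B5, b@B6, c@B7, d@B2, e@B6, f@B7}  OUT={a@B5, b@B6, c@B7, d@B2, e@B6, f@B9}

Merge at B4: IN[B4] = OUT[B1] ⊔ OUT[B3] ⊔ OUT[B6] = {a@B5, b@B1, b@B6, c@B2, c@B4, c@B5, d@B2, e@B0, e@B2, e@B6}
Applying B4's transfer function to that IN value gives OUT[B4] (row B4 above).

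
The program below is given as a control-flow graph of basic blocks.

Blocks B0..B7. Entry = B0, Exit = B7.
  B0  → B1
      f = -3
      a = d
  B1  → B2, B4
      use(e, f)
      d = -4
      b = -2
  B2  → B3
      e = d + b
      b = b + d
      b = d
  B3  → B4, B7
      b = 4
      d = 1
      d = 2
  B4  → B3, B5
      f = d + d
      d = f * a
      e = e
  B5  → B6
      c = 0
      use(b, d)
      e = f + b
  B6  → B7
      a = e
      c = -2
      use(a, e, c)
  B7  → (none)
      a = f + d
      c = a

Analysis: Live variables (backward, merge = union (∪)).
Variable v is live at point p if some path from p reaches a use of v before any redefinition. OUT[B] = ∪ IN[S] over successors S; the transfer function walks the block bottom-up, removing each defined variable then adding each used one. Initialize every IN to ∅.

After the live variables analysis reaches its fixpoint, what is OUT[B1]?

Answer: {a, b, d, e, f}

Working:
Converged values:
  B0:   IN={d, e}   OUT={a, e, f}
  B1:   IN={a, e, f}   OUT={a, b, d, e, f}
  B2:   IN={a, b, d, f}   OUT={a, e, f}
  B3:   IN={a, e, f}   OUT={a, b, d, e, f}
  B4:   IN={a, b, d, e}   OUT={a, b, d, e, f}
  B5:   IN={b, d, f}   OUT={d, e, f}
  B6:   IN={d, e, f}   OUT={d, f}
  B7:   IN={d, f}   OUT={}

Merge at B1: OUT[B1] = IN[B2] ⊔ IN[B4] = {a, b, d, e, f}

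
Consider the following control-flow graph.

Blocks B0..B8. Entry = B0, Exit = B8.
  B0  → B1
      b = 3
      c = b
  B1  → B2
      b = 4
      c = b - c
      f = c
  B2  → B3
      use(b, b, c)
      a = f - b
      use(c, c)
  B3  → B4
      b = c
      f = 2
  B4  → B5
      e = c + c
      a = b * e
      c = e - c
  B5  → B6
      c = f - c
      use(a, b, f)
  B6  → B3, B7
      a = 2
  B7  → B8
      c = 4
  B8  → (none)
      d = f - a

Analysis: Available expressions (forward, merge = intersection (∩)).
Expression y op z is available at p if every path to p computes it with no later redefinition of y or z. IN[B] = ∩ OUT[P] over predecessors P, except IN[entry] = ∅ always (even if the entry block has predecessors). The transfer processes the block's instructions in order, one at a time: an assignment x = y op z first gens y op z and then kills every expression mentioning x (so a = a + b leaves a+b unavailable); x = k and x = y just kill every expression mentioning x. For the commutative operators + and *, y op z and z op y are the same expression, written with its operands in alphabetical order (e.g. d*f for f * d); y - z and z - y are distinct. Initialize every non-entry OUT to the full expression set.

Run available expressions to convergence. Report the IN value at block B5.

Answer: {b*e}

Derivation:
Converged values:
  B0: | IN={} | OUT={}
  B1: | IN={} | OUT={}
  B2: | IN={} | OUT={f-b}
  B3: | IN={} | OUT={}
  B4: | IN={} | OUT={b*e}
  B5: | IN={b*e} | OUT={b*e}
  B6: | IN={b*e} | OUT={b*e}
  B7: | IN={b*e} | OUT={b*e}
  B8: | IN={b*e} | OUT={b*e, f-a}

Merge at B5: IN[B5] = OUT[B4] = {b*e}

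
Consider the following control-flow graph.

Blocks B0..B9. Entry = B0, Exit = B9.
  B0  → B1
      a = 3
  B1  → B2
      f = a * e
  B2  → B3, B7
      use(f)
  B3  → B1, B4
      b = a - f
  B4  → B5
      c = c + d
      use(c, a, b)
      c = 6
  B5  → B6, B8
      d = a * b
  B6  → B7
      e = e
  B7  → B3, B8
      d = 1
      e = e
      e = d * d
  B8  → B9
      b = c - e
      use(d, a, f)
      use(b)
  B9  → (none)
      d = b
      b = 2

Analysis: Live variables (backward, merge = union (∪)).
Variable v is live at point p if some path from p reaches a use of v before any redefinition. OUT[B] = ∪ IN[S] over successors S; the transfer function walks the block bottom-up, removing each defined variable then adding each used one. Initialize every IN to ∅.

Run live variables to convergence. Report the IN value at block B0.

Converged values:
  B0:   IN={c, d, e}   OUT={a, c, d, e}
  B1:   IN={a, c, d, e}   OUT={a, c, d, e, f}
  B2:   IN={a, c, d, e, f}   OUT={a, c, d, e, f}
  B3:   IN={a, c, d, e, f}   OUT={a, b, c, d, e, f}
  B4:   IN={a, b, c, d, e, f}   OUT={a, b, c, e, f}
  B5:   IN={a, b, c, e, f}   OUT={a, c, d, e, f}
  B6:   IN={a, c, e, f}   OUT={a, c, e, f}
  B7:   IN={a, c, e, f}   OUT={a, c, d, e, f}
  B8:   IN={a, c, d, e, f}   OUT={b}
  B9:   IN={b}   OUT={}

Merge at B0: OUT[B0] = IN[B1] = {a, c, d, e}
Applying B0's transfer function to that OUT value gives IN[B0] (row B0 above).

Answer: {c, d, e}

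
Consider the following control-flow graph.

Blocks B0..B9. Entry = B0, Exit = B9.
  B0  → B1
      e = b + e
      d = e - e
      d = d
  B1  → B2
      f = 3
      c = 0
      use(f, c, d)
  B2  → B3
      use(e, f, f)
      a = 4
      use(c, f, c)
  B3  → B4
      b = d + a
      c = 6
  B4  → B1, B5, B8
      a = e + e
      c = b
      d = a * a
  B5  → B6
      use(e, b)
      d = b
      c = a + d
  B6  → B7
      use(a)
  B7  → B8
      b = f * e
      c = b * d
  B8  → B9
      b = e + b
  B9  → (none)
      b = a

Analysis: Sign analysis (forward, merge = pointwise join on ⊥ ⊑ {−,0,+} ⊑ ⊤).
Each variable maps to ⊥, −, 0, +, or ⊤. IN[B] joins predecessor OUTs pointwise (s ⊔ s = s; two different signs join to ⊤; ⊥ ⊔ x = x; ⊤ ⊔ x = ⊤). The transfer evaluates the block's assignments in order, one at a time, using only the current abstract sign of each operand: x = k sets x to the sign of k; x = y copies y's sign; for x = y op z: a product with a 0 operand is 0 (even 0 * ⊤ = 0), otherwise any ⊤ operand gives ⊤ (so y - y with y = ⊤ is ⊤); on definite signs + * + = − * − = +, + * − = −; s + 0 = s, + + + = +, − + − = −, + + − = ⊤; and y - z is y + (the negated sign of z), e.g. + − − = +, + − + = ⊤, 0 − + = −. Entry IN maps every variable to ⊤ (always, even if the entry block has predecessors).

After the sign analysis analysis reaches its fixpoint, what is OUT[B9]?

Answer: {a: ⊤, b: ⊤, c: ⊤, d: ⊤, e: ⊤, f: +}

Trace:
Converged values:
  B0:   IN=(all ⊤)   OUT=(all ⊤)
  B1:   IN=(all ⊤)   OUT={c:0, f:+; rest ⊤}
  B2:   IN={c:0, f:+; rest ⊤}   OUT={a:+, c:0, f:+; rest ⊤}
  B3:   IN={a:+, c:0, f:+; rest ⊤}   OUT={a:+, c:+, f:+; rest ⊤}
  B4:   IN={a:+, c:+, f:+; rest ⊤}   OUT={f:+; rest ⊤}
  B5:   IN={f:+; rest ⊤}   OUT={f:+; rest ⊤}
  B6:   IN={f:+; rest ⊤}   OUT={f:+; rest ⊤}
  B7:   IN={f:+; rest ⊤}   OUT={f:+; rest ⊤}
  B8:   IN={f:+; rest ⊤}   OUT={f:+; rest ⊤}
  B9:   IN={f:+; rest ⊤}   OUT={f:+; rest ⊤}

Merge at B9: IN[B9] = OUT[B8] = {a: ⊤, b: ⊤, c: ⊤, d: ⊤, e: ⊤, f: +}
Applying B9's transfer function to that IN value gives OUT[B9] (row B9 above).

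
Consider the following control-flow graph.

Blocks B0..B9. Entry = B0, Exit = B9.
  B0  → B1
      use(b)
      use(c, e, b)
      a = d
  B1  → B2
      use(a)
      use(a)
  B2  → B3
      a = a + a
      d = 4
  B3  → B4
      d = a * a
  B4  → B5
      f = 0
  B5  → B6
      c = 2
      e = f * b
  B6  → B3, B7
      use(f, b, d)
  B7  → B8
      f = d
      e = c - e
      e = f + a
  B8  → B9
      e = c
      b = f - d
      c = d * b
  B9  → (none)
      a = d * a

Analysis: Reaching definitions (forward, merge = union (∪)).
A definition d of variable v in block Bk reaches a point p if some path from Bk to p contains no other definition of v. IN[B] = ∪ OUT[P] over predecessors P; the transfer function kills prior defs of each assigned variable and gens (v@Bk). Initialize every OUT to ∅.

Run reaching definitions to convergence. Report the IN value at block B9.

Per-block solution:
  B0: | IN={} | OUT={a@B0}
  B1: | IN={a@B0} | OUT={a@B0}
  B2: | IN={a@B0} | OUT={a@B2, d@B2}
  B3: | IN={a@B2, c@B5, d@B2, d@B3, e@B5, f@B4} | OUT={a@B2, c@B5, d@B3, e@B5, f@B4}
  B4: | IN={a@B2, c@B5, d@B3, e@B5, f@B4} | OUT={a@B2, c@B5, d@B3, e@B5, f@B4}
  B5: | IN={a@B2, c@B5, d@B3, e@B5, f@B4} | OUT={a@B2, c@B5, d@B3, e@B5, f@B4}
  B6: | IN={a@B2, c@B5, d@B3, e@B5, f@B4} | OUT={a@B2, c@B5, d@B3, e@B5, f@B4}
  B7: | IN={a@B2, c@B5, d@B3, e@B5, f@B4} | OUT={a@B2, c@B5, d@B3, e@B7, f@B7}
  B8: | IN={a@B2, c@B5, d@B3, e@B7, f@B7} | OUT={a@B2, b@B8, c@B8, d@B3, e@B8, f@B7}
  B9: | IN={a@B2, b@B8, c@B8, d@B3, e@B8, f@B7} | OUT={a@B9, b@B8, c@B8, d@B3, e@B8, f@B7}

Merge at B9: IN[B9] = OUT[B8] = {a@B2, b@B8, c@B8, d@B3, e@B8, f@B7}

Answer: {a@B2, b@B8, c@B8, d@B3, e@B8, f@B7}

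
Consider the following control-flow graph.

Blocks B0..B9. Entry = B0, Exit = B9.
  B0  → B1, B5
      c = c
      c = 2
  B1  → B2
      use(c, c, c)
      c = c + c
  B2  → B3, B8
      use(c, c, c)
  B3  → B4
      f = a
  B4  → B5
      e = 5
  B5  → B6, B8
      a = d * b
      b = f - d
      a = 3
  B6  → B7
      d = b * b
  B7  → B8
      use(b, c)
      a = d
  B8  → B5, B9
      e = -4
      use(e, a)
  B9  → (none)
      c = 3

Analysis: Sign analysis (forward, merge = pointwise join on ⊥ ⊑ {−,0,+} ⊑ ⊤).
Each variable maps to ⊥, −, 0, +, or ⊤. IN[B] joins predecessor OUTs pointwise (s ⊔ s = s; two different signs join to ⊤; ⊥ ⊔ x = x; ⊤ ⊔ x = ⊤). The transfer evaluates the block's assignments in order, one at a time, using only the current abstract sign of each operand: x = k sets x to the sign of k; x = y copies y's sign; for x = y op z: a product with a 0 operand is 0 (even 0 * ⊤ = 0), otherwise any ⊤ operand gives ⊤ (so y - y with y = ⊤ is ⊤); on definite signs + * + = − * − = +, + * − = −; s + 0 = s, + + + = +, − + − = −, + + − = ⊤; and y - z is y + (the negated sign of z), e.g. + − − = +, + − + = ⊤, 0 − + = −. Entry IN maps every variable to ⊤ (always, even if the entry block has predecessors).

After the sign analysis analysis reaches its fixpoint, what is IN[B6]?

Converged values:
  B0:   IN=(all ⊤)   OUT={c:+; rest ⊤}
  B1:   IN={c:+; rest ⊤}   OUT={c:+; rest ⊤}
  B2:   IN={c:+; rest ⊤}   OUT={c:+; rest ⊤}
  B3:   IN={c:+; rest ⊤}   OUT={c:+; rest ⊤}
  B4:   IN={c:+; rest ⊤}   OUT={c:+, e:+; rest ⊤}
  B5:   IN={c:+; rest ⊤}   OUT={a:+, c:+; rest ⊤}
  B6:   IN={a:+, c:+; rest ⊤}   OUT={a:+, c:+; rest ⊤}
  B7:   IN={a:+, c:+; rest ⊤}   OUT={c:+; rest ⊤}
  B8:   IN={c:+; rest ⊤}   OUT={c:+, e:-; rest ⊤}
  B9:   IN={c:+, e:-; rest ⊤}   OUT={c:+, e:-; rest ⊤}

Merge at B6: IN[B6] = OUT[B5] = {a: +, b: ⊤, c: +, d: ⊤, e: ⊤, f: ⊤}

Answer: {a: +, b: ⊤, c: +, d: ⊤, e: ⊤, f: ⊤}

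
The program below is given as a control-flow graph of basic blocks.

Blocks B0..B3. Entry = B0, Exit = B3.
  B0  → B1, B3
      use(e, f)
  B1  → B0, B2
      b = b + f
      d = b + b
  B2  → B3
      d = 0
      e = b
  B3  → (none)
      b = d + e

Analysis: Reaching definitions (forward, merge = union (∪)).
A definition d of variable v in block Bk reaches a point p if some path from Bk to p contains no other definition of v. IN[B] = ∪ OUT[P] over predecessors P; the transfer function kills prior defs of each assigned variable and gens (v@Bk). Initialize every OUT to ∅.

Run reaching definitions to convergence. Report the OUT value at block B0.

Fixpoint table:
  B0:   IN={b@B1, d@B1}   OUT={b@B1, d@B1}
  B1:   IN={b@B1, d@B1}   OUT={b@B1, d@B1}
  B2:   IN={b@B1, d@B1}   OUT={b@B1, d@B2, e@B2}
  B3:   IN={b@B1, d@B1, d@B2, e@B2}   OUT={b@B3, d@B1, d@B2, e@B2}

Merge at B0 (entry node, so the boundary value {} is joined with the incoming edge(s)): IN[B0] = {} ⊔ OUT[B1] = {b@B1, d@B1}
Applying B0's transfer function to that IN value gives OUT[B0] (row B0 above).

Answer: {b@B1, d@B1}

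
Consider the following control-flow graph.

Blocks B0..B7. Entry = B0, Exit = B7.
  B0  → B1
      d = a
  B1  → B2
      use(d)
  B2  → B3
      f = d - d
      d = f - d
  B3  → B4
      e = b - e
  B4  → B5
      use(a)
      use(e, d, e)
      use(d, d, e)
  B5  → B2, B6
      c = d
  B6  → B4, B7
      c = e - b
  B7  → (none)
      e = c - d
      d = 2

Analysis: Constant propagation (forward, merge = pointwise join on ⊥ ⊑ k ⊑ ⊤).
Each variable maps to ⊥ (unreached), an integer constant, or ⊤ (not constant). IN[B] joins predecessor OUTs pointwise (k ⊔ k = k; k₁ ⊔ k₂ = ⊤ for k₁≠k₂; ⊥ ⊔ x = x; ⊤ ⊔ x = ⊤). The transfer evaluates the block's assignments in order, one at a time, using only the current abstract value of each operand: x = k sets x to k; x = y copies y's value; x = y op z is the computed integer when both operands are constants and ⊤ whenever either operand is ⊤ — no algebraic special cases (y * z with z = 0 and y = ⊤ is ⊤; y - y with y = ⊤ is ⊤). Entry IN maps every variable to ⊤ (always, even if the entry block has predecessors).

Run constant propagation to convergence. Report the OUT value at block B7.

Converged values:
  B0: | IN=(all ⊤) | OUT=(all ⊤)
  B1: | IN=(all ⊤) | OUT=(all ⊤)
  B2: | IN=(all ⊤) | OUT=(all ⊤)
  B3: | IN=(all ⊤) | OUT=(all ⊤)
  B4: | IN=(all ⊤) | OUT=(all ⊤)
  B5: | IN=(all ⊤) | OUT=(all ⊤)
  B6: | IN=(all ⊤) | OUT=(all ⊤)
  B7: | IN=(all ⊤) | OUT={d:2; rest ⊤}

Merge at B7: IN[B7] = OUT[B6] = {a: ⊤, b: ⊤, c: ⊤, d: ⊤, e: ⊤, f: ⊤}
Applying B7's transfer function to that IN value gives OUT[B7] (row B7 above).

Answer: {a: ⊤, b: ⊤, c: ⊤, d: 2, e: ⊤, f: ⊤}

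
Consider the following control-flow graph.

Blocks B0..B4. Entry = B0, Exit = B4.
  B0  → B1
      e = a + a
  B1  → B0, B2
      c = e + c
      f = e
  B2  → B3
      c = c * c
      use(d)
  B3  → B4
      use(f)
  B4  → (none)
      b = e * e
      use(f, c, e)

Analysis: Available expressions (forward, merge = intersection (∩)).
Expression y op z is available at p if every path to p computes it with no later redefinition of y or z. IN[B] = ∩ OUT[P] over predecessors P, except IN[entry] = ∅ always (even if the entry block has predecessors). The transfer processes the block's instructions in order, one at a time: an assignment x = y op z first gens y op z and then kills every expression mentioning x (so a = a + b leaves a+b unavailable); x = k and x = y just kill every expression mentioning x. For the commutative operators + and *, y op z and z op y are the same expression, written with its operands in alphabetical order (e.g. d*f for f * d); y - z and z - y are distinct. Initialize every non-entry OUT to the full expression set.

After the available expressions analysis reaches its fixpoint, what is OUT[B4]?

Answer: {a+a, e*e}

Working:
Fixpoint table:
  B0:  IN={}  OUT={a+a}
  B1:  IN={a+a}  OUT={a+a}
  B2:  IN={a+a}  OUT={a+a}
  B3:  IN={a+a}  OUT={a+a}
  B4:  IN={a+a}  OUT={a+a, e*e}

Merge at B4: IN[B4] = OUT[B3] = {a+a}
Applying B4's transfer function to that IN value gives OUT[B4] (row B4 above).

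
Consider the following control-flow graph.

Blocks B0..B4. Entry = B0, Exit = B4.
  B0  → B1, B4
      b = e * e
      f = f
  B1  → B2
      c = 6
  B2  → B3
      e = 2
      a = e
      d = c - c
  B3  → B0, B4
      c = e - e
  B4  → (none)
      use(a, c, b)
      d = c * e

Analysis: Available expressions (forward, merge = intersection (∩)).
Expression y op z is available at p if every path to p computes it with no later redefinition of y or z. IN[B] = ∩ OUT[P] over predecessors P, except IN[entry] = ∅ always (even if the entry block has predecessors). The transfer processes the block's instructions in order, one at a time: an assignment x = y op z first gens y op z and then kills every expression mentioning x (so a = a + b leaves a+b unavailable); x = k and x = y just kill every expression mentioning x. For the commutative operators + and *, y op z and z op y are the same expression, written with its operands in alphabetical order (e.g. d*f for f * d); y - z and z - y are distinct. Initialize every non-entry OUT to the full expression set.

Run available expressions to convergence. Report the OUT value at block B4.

Answer: {c*e}

Derivation:
Converged values:
  B0: | IN={} | OUT={e*e}
  B1: | IN={e*e} | OUT={e*e}
  B2: | IN={e*e} | OUT={c-c}
  B3: | IN={c-c} | OUT={e-e}
  B4: | IN={} | OUT={c*e}

Merge at B4: IN[B4] = OUT[B0] ∩ OUT[B3] = {}
Applying B4's transfer function to that IN value gives OUT[B4] (row B4 above).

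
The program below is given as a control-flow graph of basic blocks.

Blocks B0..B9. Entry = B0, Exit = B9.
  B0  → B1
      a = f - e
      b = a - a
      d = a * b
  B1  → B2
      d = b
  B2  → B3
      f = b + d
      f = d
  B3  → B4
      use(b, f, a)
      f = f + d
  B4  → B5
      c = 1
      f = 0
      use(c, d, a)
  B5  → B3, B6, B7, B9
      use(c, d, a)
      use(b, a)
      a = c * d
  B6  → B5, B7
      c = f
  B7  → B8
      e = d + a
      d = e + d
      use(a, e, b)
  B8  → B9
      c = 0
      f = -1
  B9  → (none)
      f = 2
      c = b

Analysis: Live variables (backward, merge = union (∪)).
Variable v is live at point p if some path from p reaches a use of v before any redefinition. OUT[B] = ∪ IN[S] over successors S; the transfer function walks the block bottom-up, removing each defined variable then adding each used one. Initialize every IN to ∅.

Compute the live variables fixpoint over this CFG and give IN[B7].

Per-block solution:
  B0:  IN={e, f}  OUT={a, b}
  B1:  IN={a, b}  OUT={a, b, d}
  B2:  IN={a, b, d}  OUT={a, b, d, f}
  B3:  IN={a, b, d, f}  OUT={a, b, d}
  B4:  IN={a, b, d}  OUT={a, b, c, d, f}
  B5:  IN={a, b, c, d, f}  OUT={a, b, d, f}
  B6:  IN={a, b, d, f}  OUT={a, b, c, d, f}
  B7:  IN={a, b, d}  OUT={b}
  B8:  IN={b}  OUT={b}
  B9:  IN={b}  OUT={}

Merge at B7: OUT[B7] = IN[B8] = {b}
Applying B7's transfer function to that OUT value gives IN[B7] (row B7 above).

Answer: {a, b, d}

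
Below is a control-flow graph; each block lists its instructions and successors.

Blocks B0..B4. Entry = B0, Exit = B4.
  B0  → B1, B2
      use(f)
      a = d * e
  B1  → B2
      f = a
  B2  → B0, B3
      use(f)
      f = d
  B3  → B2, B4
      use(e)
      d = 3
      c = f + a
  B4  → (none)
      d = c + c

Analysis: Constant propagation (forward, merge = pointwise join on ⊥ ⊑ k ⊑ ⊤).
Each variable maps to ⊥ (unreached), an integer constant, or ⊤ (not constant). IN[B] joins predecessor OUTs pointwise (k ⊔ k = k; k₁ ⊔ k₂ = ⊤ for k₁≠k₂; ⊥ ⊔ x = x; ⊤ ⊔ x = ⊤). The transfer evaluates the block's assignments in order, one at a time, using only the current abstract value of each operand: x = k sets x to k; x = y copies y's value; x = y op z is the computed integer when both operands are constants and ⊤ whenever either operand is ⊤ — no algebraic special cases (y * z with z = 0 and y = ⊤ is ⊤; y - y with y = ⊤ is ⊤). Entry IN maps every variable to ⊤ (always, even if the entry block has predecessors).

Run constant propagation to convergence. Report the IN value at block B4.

Answer: {a: ⊤, b: ⊤, c: ⊤, d: 3, e: ⊤, f: ⊤}

Trace:
Per-block solution:
  B0: | IN=(all ⊤) | OUT=(all ⊤)
  B1: | IN=(all ⊤) | OUT=(all ⊤)
  B2: | IN=(all ⊤) | OUT=(all ⊤)
  B3: | IN=(all ⊤) | OUT={d:3; rest ⊤}
  B4: | IN={d:3; rest ⊤} | OUT=(all ⊤)

Merge at B4: IN[B4] = OUT[B3] = {a: ⊤, b: ⊤, c: ⊤, d: 3, e: ⊤, f: ⊤}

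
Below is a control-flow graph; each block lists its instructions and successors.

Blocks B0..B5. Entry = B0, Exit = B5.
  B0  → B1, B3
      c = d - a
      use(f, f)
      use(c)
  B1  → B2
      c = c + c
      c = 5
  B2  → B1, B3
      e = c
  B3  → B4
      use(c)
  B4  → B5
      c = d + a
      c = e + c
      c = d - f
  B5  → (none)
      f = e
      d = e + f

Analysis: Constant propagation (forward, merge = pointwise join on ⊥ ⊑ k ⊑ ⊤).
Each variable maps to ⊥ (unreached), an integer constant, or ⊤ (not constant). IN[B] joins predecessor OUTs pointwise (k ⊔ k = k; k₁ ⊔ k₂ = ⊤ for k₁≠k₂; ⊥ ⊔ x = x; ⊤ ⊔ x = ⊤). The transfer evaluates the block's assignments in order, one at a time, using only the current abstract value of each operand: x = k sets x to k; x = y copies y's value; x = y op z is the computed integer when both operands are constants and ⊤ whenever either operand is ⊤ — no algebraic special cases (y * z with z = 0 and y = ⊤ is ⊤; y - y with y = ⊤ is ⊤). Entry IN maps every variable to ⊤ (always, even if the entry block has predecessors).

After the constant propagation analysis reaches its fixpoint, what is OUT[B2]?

Converged values:
  B0:   IN=(all ⊤)   OUT=(all ⊤)
  B1:   IN=(all ⊤)   OUT={c:5; rest ⊤}
  B2:   IN={c:5; rest ⊤}   OUT={c:5, e:5; rest ⊤}
  B3:   IN=(all ⊤)   OUT=(all ⊤)
  B4:   IN=(all ⊤)   OUT=(all ⊤)
  B5:   IN=(all ⊤)   OUT=(all ⊤)

Merge at B2: IN[B2] = OUT[B1] = {a: ⊤, b: ⊤, c: 5, d: ⊤, e: ⊤, f: ⊤}
Applying B2's transfer function to that IN value gives OUT[B2] (row B2 above).

Answer: {a: ⊤, b: ⊤, c: 5, d: ⊤, e: 5, f: ⊤}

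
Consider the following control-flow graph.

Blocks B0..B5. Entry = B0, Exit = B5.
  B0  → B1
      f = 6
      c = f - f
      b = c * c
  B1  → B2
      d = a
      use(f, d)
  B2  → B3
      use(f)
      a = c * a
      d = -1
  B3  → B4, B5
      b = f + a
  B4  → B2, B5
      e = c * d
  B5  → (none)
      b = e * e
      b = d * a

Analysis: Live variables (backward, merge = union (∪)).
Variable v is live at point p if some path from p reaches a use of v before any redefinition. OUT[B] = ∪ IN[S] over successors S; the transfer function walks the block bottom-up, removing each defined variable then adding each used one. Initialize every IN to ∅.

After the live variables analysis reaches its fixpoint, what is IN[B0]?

Answer: {a, e}

Working:
Fixpoint table:
  B0:   IN={a, e}   OUT={a, c, e, f}
  B1:   IN={a, c, e, f}   OUT={a, c, e, f}
  B2:   IN={a, c, e, f}   OUT={a, c, d, e, f}
  B3:   IN={a, c, d, e, f}   OUT={a, c, d, e, f}
  B4:   IN={a, c, d, f}   OUT={a, c, d, e, f}
  B5:   IN={a, d, e}   OUT={}

Merge at B0: OUT[B0] = IN[B1] = {a, c, e, f}
Applying B0's transfer function to that OUT value gives IN[B0] (row B0 above).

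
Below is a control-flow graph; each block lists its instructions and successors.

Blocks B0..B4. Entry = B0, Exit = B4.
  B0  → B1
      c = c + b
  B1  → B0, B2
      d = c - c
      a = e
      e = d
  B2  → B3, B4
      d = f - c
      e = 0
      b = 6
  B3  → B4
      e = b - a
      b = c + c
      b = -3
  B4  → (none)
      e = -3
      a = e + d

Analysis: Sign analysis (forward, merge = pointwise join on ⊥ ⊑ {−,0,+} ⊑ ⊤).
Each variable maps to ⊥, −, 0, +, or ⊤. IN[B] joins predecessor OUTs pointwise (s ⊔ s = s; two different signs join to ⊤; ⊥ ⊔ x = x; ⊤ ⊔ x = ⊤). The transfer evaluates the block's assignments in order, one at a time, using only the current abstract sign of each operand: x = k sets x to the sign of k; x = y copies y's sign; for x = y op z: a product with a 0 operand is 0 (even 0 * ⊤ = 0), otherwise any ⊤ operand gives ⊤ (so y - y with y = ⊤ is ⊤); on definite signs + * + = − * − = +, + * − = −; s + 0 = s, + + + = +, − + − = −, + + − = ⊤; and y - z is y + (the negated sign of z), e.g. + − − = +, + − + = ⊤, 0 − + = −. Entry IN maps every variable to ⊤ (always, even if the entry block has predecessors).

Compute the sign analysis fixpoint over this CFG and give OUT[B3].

Answer: {a: ⊤, b: -, c: ⊤, d: ⊤, e: ⊤, f: ⊤}

Working:
Fixpoint table:
  B0:   IN=(all ⊤)   OUT=(all ⊤)
  B1:   IN=(all ⊤)   OUT=(all ⊤)
  B2:   IN=(all ⊤)   OUT={b:+, e:0; rest ⊤}
  B3:   IN={b:+, e:0; rest ⊤}   OUT={b:-; rest ⊤}
  B4:   IN=(all ⊤)   OUT={e:-; rest ⊤}

Merge at B3: IN[B3] = OUT[B2] = {a: ⊤, b: +, c: ⊤, d: ⊤, e: 0, f: ⊤}
Applying B3's transfer function to that IN value gives OUT[B3] (row B3 above).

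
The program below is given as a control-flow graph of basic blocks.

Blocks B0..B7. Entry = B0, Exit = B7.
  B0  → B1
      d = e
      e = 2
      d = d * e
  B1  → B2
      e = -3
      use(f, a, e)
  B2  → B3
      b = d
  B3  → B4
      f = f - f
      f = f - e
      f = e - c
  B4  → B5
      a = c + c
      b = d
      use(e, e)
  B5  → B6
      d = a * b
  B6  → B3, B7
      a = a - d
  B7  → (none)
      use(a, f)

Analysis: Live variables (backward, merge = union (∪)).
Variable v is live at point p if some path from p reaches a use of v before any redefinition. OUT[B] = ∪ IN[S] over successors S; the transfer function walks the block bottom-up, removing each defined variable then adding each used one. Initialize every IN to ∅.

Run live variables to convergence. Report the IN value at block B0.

Answer: {a, c, e, f}

Derivation:
Fixpoint table:
  B0: | IN={a, c, e, f} | OUT={a, c, d, f}
  B1: | IN={a, c, d, f} | OUT={c, d, e, f}
  B2: | IN={c, d, e, f} | OUT={c, d, e, f}
  B3: | IN={c, d, e, f} | OUT={c, d, e, f}
  B4: | IN={c, d, e, f} | OUT={a, b, c, e, f}
  B5: | IN={a, b, c, e, f} | OUT={a, c, d, e, f}
  B6: | IN={a, c, d, e, f} | OUT={a, c, d, e, f}
  B7: | IN={a, f} | OUT={}

Merge at B0: OUT[B0] = IN[B1] = {a, c, d, f}
Applying B0's transfer function to that OUT value gives IN[B0] (row B0 above).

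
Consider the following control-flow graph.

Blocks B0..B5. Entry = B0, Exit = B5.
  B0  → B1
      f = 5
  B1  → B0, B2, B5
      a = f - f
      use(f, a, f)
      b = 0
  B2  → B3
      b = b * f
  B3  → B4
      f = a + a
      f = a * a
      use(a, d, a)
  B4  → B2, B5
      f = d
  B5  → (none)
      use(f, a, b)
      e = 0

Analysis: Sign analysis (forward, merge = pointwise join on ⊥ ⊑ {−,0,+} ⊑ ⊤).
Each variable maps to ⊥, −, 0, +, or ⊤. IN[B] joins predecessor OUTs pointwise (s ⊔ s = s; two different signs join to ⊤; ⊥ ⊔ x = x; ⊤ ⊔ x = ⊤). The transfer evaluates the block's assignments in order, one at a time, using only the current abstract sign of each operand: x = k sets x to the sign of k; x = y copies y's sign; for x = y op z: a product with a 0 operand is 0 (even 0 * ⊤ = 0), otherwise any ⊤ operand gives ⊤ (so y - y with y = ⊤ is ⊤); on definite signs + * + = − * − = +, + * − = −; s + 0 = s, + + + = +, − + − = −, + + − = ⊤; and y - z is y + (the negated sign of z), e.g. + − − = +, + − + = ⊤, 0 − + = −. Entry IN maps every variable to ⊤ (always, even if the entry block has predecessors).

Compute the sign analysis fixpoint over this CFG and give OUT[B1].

Per-block solution:
  B0:  IN=(all ⊤)  OUT={f:+; rest ⊤}
  B1:  IN={f:+; rest ⊤}  OUT={b:0, f:+; rest ⊤}
  B2:  IN={b:0; rest ⊤}  OUT={b:0; rest ⊤}
  B3:  IN={b:0; rest ⊤}  OUT={b:0; rest ⊤}
  B4:  IN={b:0; rest ⊤}  OUT={b:0; rest ⊤}
  B5:  IN={b:0; rest ⊤}  OUT={b:0, e:0; rest ⊤}

Merge at B1: IN[B1] = OUT[B0] = {a: ⊤, b: ⊤, c: ⊤, d: ⊤, e: ⊤, f: +}
Applying B1's transfer function to that IN value gives OUT[B1] (row B1 above).

Answer: {a: ⊤, b: 0, c: ⊤, d: ⊤, e: ⊤, f: +}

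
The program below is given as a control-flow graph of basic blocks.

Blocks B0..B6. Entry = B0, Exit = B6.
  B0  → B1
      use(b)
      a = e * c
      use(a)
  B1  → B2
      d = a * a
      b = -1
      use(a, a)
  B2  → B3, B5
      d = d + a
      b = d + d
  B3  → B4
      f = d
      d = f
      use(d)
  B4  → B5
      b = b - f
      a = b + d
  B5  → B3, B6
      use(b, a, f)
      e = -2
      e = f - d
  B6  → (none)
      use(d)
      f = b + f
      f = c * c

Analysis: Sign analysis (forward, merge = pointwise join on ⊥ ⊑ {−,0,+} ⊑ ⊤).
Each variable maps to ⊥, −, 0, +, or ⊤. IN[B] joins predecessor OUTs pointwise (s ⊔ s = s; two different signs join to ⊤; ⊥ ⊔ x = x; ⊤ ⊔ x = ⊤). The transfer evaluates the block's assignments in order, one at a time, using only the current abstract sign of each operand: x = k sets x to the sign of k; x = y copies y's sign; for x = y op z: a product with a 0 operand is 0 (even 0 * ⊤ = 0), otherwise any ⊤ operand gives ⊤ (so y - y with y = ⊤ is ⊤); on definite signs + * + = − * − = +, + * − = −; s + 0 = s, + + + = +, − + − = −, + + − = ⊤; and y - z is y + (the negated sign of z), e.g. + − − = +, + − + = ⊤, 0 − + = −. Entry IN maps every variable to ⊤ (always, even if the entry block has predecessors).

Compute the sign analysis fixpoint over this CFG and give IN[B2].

Per-block solution:
  B0:   IN=(all ⊤)   OUT=(all ⊤)
  B1:   IN=(all ⊤)   OUT={b:-; rest ⊤}
  B2:   IN={b:-; rest ⊤}   OUT=(all ⊤)
  B3:   IN=(all ⊤)   OUT=(all ⊤)
  B4:   IN=(all ⊤)   OUT=(all ⊤)
  B5:   IN=(all ⊤)   OUT=(all ⊤)
  B6:   IN=(all ⊤)   OUT=(all ⊤)

Merge at B2: IN[B2] = OUT[B1] = {a: ⊤, b: -, c: ⊤, d: ⊤, e: ⊤, f: ⊤}

Answer: {a: ⊤, b: -, c: ⊤, d: ⊤, e: ⊤, f: ⊤}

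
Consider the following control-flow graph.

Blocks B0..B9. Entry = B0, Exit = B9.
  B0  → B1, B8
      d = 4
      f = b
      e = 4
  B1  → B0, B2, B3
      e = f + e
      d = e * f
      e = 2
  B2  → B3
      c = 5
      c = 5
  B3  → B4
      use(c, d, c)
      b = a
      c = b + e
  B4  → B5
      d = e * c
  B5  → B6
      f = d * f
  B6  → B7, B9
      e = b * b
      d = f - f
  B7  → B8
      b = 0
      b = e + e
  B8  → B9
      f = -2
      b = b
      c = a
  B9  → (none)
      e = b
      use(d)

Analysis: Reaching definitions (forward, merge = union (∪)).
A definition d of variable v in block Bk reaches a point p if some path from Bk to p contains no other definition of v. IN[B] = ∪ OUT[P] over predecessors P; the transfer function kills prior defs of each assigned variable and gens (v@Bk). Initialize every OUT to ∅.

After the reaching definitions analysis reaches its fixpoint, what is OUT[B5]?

Converged values:
  B0:   IN={d@B1, e@B1, f@B0}   OUT={d@B0, e@B0, f@B0}
  B1:   IN={d@B0, e@B0, f@B0}   OUT={d@B1, e@B1, f@B0}
  B2:   IN={d@B1, e@B1, f@B0}   OUT={c@B2, d@B1, e@B1, f@B0}
  B3:   IN={c@B2, d@B1, e@B1, f@B0}   OUT={b@B3, c@B3, d@B1, e@B1, f@B0}
  B4:   IN={b@B3, c@B3, d@B1, e@B1, f@B0}   OUT={b@B3, c@B3, d@B4, e@B1, f@B0}
  B5:   IN={b@B3, c@B3, d@B4, e@B1, f@B0}   OUT={b@B3, c@B3, d@B4, e@B1, f@B5}
  B6:   IN={b@B3, c@B3, d@B4, e@B1, f@B5}   OUT={b@B3, c@B3, d@B6, e@B6, f@B5}
  B7:   IN={b@B3, c@B3, d@B6, e@B6, f@B5}   OUT={b@B7, c@B3, d@B6, e@B6, f@B5}
  B8:   IN={b@B7, c@B3, d@B0, d@B6, e@B0, e@B6, f@B0, f@B5}   OUT={b@B8, c@B8, d@B0, d@B6, e@B0, e@B6, f@B8}
  B9:   IN={b@B3, b@B8, c@B3, c@B8, d@B0, d@B6, e@B0, e@B6, f@B5, f@B8}   OUT={b@B3, b@B8, c@B3, c@B8, d@B0, d@B6, e@B9, f@B5, f@B8}

Merge at B5: IN[B5] = OUT[B4] = {b@B3, c@B3, d@B4, e@B1, f@B0}
Applying B5's transfer function to that IN value gives OUT[B5] (row B5 above).

Answer: {b@B3, c@B3, d@B4, e@B1, f@B5}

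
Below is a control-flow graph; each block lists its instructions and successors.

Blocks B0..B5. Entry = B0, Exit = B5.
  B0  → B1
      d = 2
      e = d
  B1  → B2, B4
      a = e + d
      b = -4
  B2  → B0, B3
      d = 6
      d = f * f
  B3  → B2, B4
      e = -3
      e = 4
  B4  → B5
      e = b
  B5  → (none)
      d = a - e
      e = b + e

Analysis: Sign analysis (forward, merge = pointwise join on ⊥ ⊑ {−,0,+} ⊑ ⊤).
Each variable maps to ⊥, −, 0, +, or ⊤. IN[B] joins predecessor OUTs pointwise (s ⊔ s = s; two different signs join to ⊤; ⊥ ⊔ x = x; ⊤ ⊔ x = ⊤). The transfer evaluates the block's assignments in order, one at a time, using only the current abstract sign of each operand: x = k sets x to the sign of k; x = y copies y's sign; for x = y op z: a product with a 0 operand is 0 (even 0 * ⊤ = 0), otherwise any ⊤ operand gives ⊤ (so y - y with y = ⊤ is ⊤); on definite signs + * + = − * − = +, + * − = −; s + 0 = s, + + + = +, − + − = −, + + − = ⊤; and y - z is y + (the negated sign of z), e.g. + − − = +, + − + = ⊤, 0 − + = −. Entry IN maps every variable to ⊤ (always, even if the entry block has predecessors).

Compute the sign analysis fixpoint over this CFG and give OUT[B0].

Per-block solution:
  B0:   IN=(all ⊤)   OUT={d:+, e:+; rest ⊤}
  B1:   IN={d:+, e:+; rest ⊤}   OUT={a:+, b:-, d:+, e:+; rest ⊤}
  B2:   IN={a:+, b:-, e:+; rest ⊤}   OUT={a:+, b:-, e:+; rest ⊤}
  B3:   IN={a:+, b:-, e:+; rest ⊤}   OUT={a:+, b:-, e:+; rest ⊤}
  B4:   IN={a:+, b:-, e:+; rest ⊤}   OUT={a:+, b:-, e:-; rest ⊤}
  B5:   IN={a:+, b:-, e:-; rest ⊤}   OUT={a:+, b:-, d:+, e:-; rest ⊤}

Merge at B0 (entry node, so the boundary value (all ⊤) is joined with the incoming edge(s)): IN[B0] = (all ⊤) ⊔ OUT[B2] = {a: ⊤, b: ⊤, c: ⊤, d: ⊤, e: ⊤, f: ⊤}
Applying B0's transfer function to that IN value gives OUT[B0] (row B0 above).

Answer: {a: ⊤, b: ⊤, c: ⊤, d: +, e: +, f: ⊤}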